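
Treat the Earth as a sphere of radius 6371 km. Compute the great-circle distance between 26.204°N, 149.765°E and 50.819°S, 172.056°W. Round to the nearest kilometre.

9348 km

Δλ = -172.056 − 149.765 = -321.821°; wrapped into (−180°, 180°]: 38.179°.
Δφ = -50.819 − 26.204 = -77.023°.
a = sin²(Δφ/2) + cos φ₁ · cos φ₂ · sin²(Δλ/2) = 0.448349.
c = 2·atan2(√a, √(1−a)) = 1.46731 rad → d = 6371·c ≈ 9348.23 km.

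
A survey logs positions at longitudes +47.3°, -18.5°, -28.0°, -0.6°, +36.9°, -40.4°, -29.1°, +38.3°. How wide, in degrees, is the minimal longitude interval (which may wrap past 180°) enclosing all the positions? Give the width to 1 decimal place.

Sort the longitudes: -40.4°, -29.1°, -28.0°, -18.5°, -0.6°, +36.9°, +38.3°, +47.3°.
Eastward gaps between consecutive values (wrapping around): 11.3°, 1.1°, 9.5°, 17.9°, 37.5°, 1.4°, 9.0°, 272.3°.
Largest gap = 272.3° ⇒ minimal covering band is its complement: 360° − 272.3° = 87.7°.
Band runs from -40.4° eastward to +47.3°.

87.7°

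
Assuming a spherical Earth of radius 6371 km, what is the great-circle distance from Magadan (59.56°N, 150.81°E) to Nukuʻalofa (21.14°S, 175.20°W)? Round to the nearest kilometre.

Δλ = -175.20 − 150.81 = -326.01°; wrapped into (−180°, 180°]: 33.99°.
Δφ = -21.14 − 59.56 = -80.70°.
a = sin²(Δφ/2) + cos φ₁ · cos φ₂ · sin²(Δλ/2) = 0.459568.
c = 2·atan2(√a, √(1−a)) = 1.48984 rad → d = 6371·c ≈ 9491.80 km.

9492 km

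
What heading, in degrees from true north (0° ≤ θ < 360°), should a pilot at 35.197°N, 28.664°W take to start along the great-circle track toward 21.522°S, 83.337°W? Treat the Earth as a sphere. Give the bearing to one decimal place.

Δλ = -83.337 − -28.664 = -54.673°.
θ = atan2( sin Δλ · cos φ₂ , cos φ₁ · sin φ₂ − sin φ₁ · cos φ₂ · cos Δλ )
  = atan2(-0.75898, -0.60984) = -128.782° → normalised to [0°, 360°): 231.218°.

231.2°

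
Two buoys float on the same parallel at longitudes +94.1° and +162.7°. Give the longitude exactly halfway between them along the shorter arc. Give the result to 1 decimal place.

+128.4°

Signed shortest Δλ from +94.1° to +162.7° is +68.6°.
Midpoint longitude = +94.1° + (+68.6°)/2 = +94.1° + 34.3° = +128.4°.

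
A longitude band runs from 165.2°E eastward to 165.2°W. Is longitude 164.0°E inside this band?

No

Band width going east from +165.2° to -165.2°: ((-165.2 − 165.2) mod 360) = 29.6°.
Offset of +164.0° east of the west edge: ((164.0 − 165.2) mod 360) = 358.8°.
358.8° > 29.6° ⇒ outside.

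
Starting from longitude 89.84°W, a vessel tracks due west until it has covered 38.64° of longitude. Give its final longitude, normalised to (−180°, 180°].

Start at -89.84°; shift −38.64° → -128.48°.
-128.48° already lies in (−180°, 180°].

128.48°W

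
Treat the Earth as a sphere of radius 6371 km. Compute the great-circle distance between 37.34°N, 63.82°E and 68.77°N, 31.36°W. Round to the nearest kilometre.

Δλ = -31.36 − 63.82 = -95.18°.
Δφ = 68.77 − 37.34 = 31.43°.
a = sin²(Δφ/2) + cos φ₁ · cos φ₂ · sin²(Δλ/2) = 0.230306.
c = 2·atan2(√a, √(1−a)) = 1.00109 rad → d = 6371·c ≈ 6377.93 km.

6378 km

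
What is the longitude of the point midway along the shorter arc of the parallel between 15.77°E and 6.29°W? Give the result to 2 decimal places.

Signed shortest Δλ from +15.77° to -6.29° is -22.06°.
Midpoint longitude = +15.77° + (-22.06°)/2 = +15.77° − 11.03° = +4.74°.

4.74°E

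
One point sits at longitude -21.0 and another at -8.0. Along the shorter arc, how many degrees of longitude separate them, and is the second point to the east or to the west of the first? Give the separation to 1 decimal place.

Raw difference: -8.0 − -21.0 = 13.0°.
Normalise into (−180°, 180°]: 13.0° stays 13.0°.
Positive ⇒ the second point lies to the east; separation 13.0°.

13.0° east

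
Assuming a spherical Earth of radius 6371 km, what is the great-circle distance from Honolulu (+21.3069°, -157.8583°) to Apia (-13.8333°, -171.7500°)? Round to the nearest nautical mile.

2263 nmi

Δλ = -171.7500 − -157.8583 = -13.8917°.
Δφ = -13.8333 − 21.3069 = -35.1402°.
a = sin²(Δφ/2) + cos φ₁ · cos φ₂ · sin²(Δλ/2) = 0.104357.
c = 2·atan2(√a, √(1−a)) = 0.65789 rad → d = 6371·c ≈ 4191.39 km ≈ 2263.17 nmi.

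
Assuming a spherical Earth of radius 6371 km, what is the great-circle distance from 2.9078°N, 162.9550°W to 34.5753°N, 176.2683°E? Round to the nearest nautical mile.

2227 nmi

Δλ = 176.2683 − -162.9550 = 339.2233°; wrapped into (−180°, 180°]: -20.7767°.
Δφ = 34.5753 − 2.9078 = 31.6675°.
a = sin²(Δφ/2) + cos φ₁ · cos φ₂ · sin²(Δλ/2) = 0.101183.
c = 2·atan2(√a, √(1−a)) = 0.64743 rad → d = 6371·c ≈ 4124.81 km ≈ 2227.22 nmi.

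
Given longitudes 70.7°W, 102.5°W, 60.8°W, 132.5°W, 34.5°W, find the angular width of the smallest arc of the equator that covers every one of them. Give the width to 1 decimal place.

98.0°

Sort the longitudes: -132.5°, -102.5°, -70.7°, -60.8°, -34.5°.
Eastward gaps between consecutive values (wrapping around): 30.0°, 31.8°, 9.9°, 26.3°, 262.0°.
Largest gap = 262.0° ⇒ minimal covering band is its complement: 360° − 262.0° = 98.0°.
Band runs from -132.5° eastward to -34.5°.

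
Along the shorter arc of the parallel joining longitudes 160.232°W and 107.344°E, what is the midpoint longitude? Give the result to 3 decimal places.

Signed shortest Δλ from -160.232° to +107.344° is -92.424°.
Midpoint longitude = -160.232° + (-92.424°)/2 = -160.232° − 46.212° = -206.444°.
Normalise into (−180°, 180°]: +153.556°.
(The naïve average (-160.232 + +107.344)/2 = -26.444° is on the wrong side of the globe.)

153.556°E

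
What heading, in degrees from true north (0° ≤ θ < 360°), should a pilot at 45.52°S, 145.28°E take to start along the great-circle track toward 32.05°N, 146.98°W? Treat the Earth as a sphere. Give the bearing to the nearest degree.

53°

Δλ = -146.98 − 145.28 = -292.26°; wrapped into (−180°, 180°]: 67.74°.
θ = atan2( sin Δλ · cos φ₂ , cos φ₁ · sin φ₂ − sin φ₁ · cos φ₂ · cos Δλ )
  = atan2(0.78442, 0.60090) = 52.546° → normalised to [0°, 360°): 52.546°.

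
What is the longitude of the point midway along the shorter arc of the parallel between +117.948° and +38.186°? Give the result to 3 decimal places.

Signed shortest Δλ from +117.948° to +38.186° is -79.762°.
Midpoint longitude = +117.948° + (-79.762°)/2 = +117.948° − 39.881° = +78.067°.

+78.067°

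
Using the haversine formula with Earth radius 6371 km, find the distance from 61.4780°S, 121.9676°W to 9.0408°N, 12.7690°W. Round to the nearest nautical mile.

Δλ = -12.7690 − -121.9676 = 109.1986°.
Δφ = 9.0408 − -61.4780 = 70.5188°.
a = sin²(Δφ/2) + cos φ₁ · cos φ₂ · sin²(Δλ/2) = 0.646569.
c = 2·atan2(√a, √(1−a)) = 1.86830 rad → d = 6371·c ≈ 11902.96 km ≈ 6427.08 nmi.

6427 nmi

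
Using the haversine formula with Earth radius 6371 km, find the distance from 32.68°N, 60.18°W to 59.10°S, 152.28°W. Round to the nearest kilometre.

13191 km

Δλ = -152.28 − -60.18 = -92.10°.
Δφ = -59.10 − 32.68 = -91.78°.
a = sin²(Δφ/2) + cos φ₁ · cos φ₂ · sin²(Δλ/2) = 0.739574.
c = 2·atan2(√a, √(1−a)) = 2.07048 rad → d = 6371·c ≈ 13191.03 km.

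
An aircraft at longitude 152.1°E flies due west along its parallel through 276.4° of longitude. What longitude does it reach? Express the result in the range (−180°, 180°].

124.3°W

Start at +152.1°; shift −276.4° → -124.3°.
-124.3° already lies in (−180°, 180°].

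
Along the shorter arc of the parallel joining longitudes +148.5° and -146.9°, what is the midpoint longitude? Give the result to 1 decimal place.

Signed shortest Δλ from +148.5° to -146.9° is +64.6°.
Midpoint longitude = +148.5° + (+64.6°)/2 = +148.5° + 32.3° = +180.8°.
Normalise into (−180°, 180°]: -179.2°.
(The naïve average (+148.5 + -146.9)/2 = 0.8° is on the wrong side of the globe.)

-179.2°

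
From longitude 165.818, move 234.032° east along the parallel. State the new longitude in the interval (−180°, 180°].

Start at +165.818°; shift +234.032° → +399.850°.
+399.850° lies outside (−180°, 180°]; subtract 360° → +39.850°.

+39.850°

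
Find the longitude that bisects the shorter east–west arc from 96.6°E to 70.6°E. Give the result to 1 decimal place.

Signed shortest Δλ from +96.6° to +70.6° is -26.0°.
Midpoint longitude = +96.6° + (-26.0°)/2 = +96.6° − 13.0° = +83.6°.

83.6°E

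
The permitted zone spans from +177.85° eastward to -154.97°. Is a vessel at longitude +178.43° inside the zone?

Band width going east from +177.85° to -154.97°: ((-154.97 − 177.85) mod 360) = 27.18°.
Offset of +178.43° east of the west edge: ((178.43 − 177.85) mod 360) = 0.58°.
0.58° ≤ 27.18° ⇒ inside.

Yes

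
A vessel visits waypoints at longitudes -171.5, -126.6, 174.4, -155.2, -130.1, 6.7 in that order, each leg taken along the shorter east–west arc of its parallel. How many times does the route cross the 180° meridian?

Leg 1: -171.5° → -126.6°, shortest Δλ = 44.9° (east) — does not cross 180°.
Leg 2: -126.6° → +174.4°, shortest Δλ = -59.0° (west) — crosses 180°.
Leg 3: +174.4° → -155.2°, shortest Δλ = 30.4° (east) — crosses 180°.
Leg 4: -155.2° → -130.1°, shortest Δλ = 25.1° (east) — does not cross 180°.
Leg 5: -130.1° → +6.7°, shortest Δλ = 136.8° (east) — does not cross 180°.
Total crossings: 2.

2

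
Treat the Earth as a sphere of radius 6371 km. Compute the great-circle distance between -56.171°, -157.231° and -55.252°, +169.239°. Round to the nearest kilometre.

Δλ = 169.239 − -157.231 = 326.470°; wrapped into (−180°, 180°]: -33.530°.
Δφ = -55.252 − -56.171 = 0.919°.
a = sin²(Δφ/2) + cos φ₁ · cos φ₂ · sin²(Δλ/2) = 0.026465.
c = 2·atan2(√a, √(1−a)) = 0.32681 rad → d = 6371·c ≈ 2082.13 km.

2082 km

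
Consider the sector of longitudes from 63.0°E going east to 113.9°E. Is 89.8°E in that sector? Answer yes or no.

Yes

Band width going east from +63.0° to +113.9°: ((113.9 − 63.0) mod 360) = 50.9°.
Offset of +89.8° east of the west edge: ((89.8 − 63.0) mod 360) = 26.8°.
26.8° ≤ 50.9° ⇒ inside.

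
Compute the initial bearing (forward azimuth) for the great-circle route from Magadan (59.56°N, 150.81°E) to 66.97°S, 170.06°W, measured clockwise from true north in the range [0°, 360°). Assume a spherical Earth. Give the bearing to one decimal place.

Δλ = -170.06 − 150.81 = -320.87°; wrapped into (−180°, 180°]: 39.13°.
θ = atan2( sin Δλ · cos φ₂ , cos φ₁ · sin φ₂ − sin φ₁ · cos φ₂ · cos Δλ )
  = atan2(0.24689, -0.72790) = 161.264° → normalised to [0°, 360°): 161.264°.

161.3°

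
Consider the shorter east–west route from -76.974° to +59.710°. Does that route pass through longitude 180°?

No

Signed shortest Δλ = ((59.710 − -76.974 + 180) mod 360) − 180 = 136.684°.
Going east by 136.684° from -76.974° reaches +59.710° without touching 180°.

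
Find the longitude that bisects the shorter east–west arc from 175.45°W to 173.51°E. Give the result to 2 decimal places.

Signed shortest Δλ from -175.45° to +173.51° is -11.04°.
Midpoint longitude = -175.45° + (-11.04°)/2 = -175.45° − 5.52° = -180.97°.
Normalise into (−180°, 180°]: +179.03°.
(The naïve average (-175.45 + +173.51)/2 = -0.97° is on the wrong side of the globe.)

179.03°E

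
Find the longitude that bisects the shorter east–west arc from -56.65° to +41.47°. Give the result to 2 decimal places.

Signed shortest Δλ from -56.65° to +41.47° is +98.12°.
Midpoint longitude = -56.65° + (+98.12°)/2 = -56.65° + 49.06° = -7.59°.

-7.59°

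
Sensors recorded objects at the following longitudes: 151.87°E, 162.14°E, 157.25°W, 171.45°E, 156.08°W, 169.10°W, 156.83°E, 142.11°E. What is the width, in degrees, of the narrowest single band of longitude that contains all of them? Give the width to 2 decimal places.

61.81°

Sort the longitudes: -169.10°, -157.25°, -156.08°, +142.11°, +151.87°, +156.83°, +162.14°, +171.45°.
Eastward gaps between consecutive values (wrapping around): 11.85°, 1.17°, 298.19°, 9.76°, 4.96°, 5.31°, 9.31°, 19.45°.
Largest gap = 298.19° ⇒ minimal covering band is its complement: 360° − 298.19° = 61.81°.
Band runs from +142.11° eastward to -156.08°, crossing the antimeridian.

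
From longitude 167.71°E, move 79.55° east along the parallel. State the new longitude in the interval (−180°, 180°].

Start at +167.71°; shift +79.55° → +247.26°.
+247.26° lies outside (−180°, 180°]; subtract 360° → -112.74°.

112.74°W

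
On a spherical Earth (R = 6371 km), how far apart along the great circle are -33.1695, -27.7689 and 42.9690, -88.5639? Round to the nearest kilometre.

10480 km

Δλ = -88.5639 − -27.7689 = -60.7950°.
Δφ = 42.9690 − -33.1695 = 76.1385°.
a = sin²(Δφ/2) + cos φ₁ · cos φ₂ · sin²(Δλ/2) = 0.537030.
c = 2·atan2(√a, √(1−a)) = 1.64492 rad → d = 6371·c ≈ 10479.81 km.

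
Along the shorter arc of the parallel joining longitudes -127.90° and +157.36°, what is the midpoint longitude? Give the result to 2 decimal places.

Signed shortest Δλ from -127.90° to +157.36° is -74.74°.
Midpoint longitude = -127.90° + (-74.74°)/2 = -127.90° − 37.37° = -165.27°.
(The naïve average (-127.90 + +157.36)/2 = 14.73° is on the wrong side of the globe.)

-165.27°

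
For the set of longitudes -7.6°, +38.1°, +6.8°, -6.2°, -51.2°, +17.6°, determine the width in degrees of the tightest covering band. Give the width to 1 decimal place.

Sort the longitudes: -51.2°, -7.6°, -6.2°, +6.8°, +17.6°, +38.1°.
Eastward gaps between consecutive values (wrapping around): 43.6°, 1.4°, 13.0°, 10.8°, 20.5°, 270.7°.
Largest gap = 270.7° ⇒ minimal covering band is its complement: 360° − 270.7° = 89.3°.
Band runs from -51.2° eastward to +38.1°.

89.3°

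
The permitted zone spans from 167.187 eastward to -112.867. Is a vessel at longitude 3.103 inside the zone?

Band width going east from +167.187° to -112.867°: ((-112.867 − 167.187) mod 360) = 79.946°.
Offset of +3.103° east of the west edge: ((3.103 − 167.187) mod 360) = 195.916°.
195.916° > 79.946° ⇒ outside.

No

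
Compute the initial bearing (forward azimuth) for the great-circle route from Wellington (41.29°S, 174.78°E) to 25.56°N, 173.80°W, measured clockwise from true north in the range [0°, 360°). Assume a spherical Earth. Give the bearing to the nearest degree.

11°

Δλ = -173.80 − 174.78 = -348.58°; wrapped into (−180°, 180°]: 11.42°.
θ = atan2( sin Δλ · cos φ₂ , cos φ₁ · sin φ₂ − sin φ₁ · cos φ₂ · cos Δλ )
  = atan2(0.17862, 0.90769) = 11.133° → normalised to [0°, 360°): 11.133°.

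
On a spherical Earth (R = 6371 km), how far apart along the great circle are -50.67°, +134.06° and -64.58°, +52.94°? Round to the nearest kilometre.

Δλ = 52.94 − 134.06 = -81.12°.
Δφ = -64.58 − -50.67 = -13.91°.
a = sin²(Δφ/2) + cos φ₁ · cos φ₂ · sin²(Δλ/2) = 0.129691.
c = 2·atan2(√a, √(1−a)) = 0.73681 rad → d = 6371·c ≈ 4694.20 km.

4694 km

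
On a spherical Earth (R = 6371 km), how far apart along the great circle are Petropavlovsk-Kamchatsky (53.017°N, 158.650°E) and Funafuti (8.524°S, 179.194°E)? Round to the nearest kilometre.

Δλ = 179.194 − 158.650 = 20.544°.
Δφ = -8.524 − 53.017 = -61.541°.
a = sin²(Δφ/2) + cos φ₁ · cos φ₂ · sin²(Δλ/2) = 0.280653.
c = 2·atan2(√a, √(1−a)) = 1.11665 rad → d = 6371·c ≈ 7114.19 km.

7114 km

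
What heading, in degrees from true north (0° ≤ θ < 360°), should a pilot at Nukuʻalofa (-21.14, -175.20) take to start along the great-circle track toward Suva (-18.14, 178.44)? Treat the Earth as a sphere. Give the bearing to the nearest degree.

Δλ = 178.44 − -175.20 = 353.64°; wrapped into (−180°, 180°]: -6.36°.
θ = atan2( sin Δλ · cos φ₂ , cos φ₁ · sin φ₂ − sin φ₁ · cos φ₂ · cos Δλ )
  = atan2(-0.10527, 0.05023) = -64.493° → normalised to [0°, 360°): 295.507°.

296°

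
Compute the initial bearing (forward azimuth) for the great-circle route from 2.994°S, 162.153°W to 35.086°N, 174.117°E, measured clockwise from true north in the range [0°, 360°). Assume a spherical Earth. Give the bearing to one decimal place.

Δλ = 174.117 − -162.153 = 336.270°; wrapped into (−180°, 180°]: -23.730°.
θ = atan2( sin Δλ · cos φ₂ , cos φ₁ · sin φ₂ − sin φ₁ · cos φ₂ · cos Δλ )
  = atan2(-0.32930, 0.61315) = -28.239° → normalised to [0°, 360°): 331.761°.

331.8°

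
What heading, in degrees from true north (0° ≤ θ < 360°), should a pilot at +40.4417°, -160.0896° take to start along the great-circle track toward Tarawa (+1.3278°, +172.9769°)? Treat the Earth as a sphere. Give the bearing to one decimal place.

218.9°

Δλ = 172.9769 − -160.0896 = 333.0665°; wrapped into (−180°, 180°]: -26.9335°.
θ = atan2( sin Δλ · cos φ₂ , cos φ₁ · sin φ₂ − sin φ₁ · cos φ₂ · cos Δλ )
  = atan2(-0.45283, -0.56052) = -141.066° → normalised to [0°, 360°): 218.934°.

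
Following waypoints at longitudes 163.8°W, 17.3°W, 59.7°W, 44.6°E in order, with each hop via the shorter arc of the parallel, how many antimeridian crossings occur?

Leg 1: -163.8° → -17.3°, shortest Δλ = 146.5° (east) — does not cross 180°.
Leg 2: -17.3° → -59.7°, shortest Δλ = -42.4° (west) — does not cross 180°.
Leg 3: -59.7° → +44.6°, shortest Δλ = 104.3° (east) — does not cross 180°.
Total crossings: 0.

0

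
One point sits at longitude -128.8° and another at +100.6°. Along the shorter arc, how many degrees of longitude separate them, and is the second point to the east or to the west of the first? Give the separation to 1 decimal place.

Raw difference: 100.6 − -128.8 = 229.4°.
Normalise into (−180°, 180°]: 229.4° − 360° = -130.6°.
Negative ⇒ the second point lies to the west; separation 130.6°.

130.6° west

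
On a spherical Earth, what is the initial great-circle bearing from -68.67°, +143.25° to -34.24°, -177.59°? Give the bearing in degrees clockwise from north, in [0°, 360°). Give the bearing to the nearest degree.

Δλ = -177.59 − 143.25 = -320.84°; wrapped into (−180°, 180°]: 39.16°.
θ = atan2( sin Δλ · cos φ₂ , cos φ₁ · sin φ₂ − sin φ₁ · cos φ₂ · cos Δλ )
  = atan2(0.52204, 0.39243) = 53.067° → normalised to [0°, 360°): 53.067°.

53°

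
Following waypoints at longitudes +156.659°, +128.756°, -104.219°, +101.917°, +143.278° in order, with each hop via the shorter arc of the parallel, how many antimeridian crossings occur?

Leg 1: +156.659° → +128.756°, shortest Δλ = -27.903° (west) — does not cross 180°.
Leg 2: +128.756° → -104.219°, shortest Δλ = 127.025° (east) — crosses 180°.
Leg 3: -104.219° → +101.917°, shortest Δλ = -153.864° (west) — crosses 180°.
Leg 4: +101.917° → +143.278°, shortest Δλ = 41.361° (east) — does not cross 180°.
Total crossings: 2.

2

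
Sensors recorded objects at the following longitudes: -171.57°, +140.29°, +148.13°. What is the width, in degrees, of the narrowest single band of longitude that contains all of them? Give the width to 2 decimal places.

Sort the longitudes: -171.57°, +140.29°, +148.13°.
Eastward gaps between consecutive values (wrapping around): 311.86°, 7.84°, 40.30°.
Largest gap = 311.86° ⇒ minimal covering band is its complement: 360° − 311.86° = 48.14°.
Band runs from +140.29° eastward to -171.57°, crossing the antimeridian.

48.14°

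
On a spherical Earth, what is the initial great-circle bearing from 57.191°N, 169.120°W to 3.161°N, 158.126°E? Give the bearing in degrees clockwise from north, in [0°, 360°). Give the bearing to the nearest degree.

Δλ = 158.126 − -169.120 = 327.246°; wrapped into (−180°, 180°]: -32.754°.
θ = atan2( sin Δλ · cos φ₂ , cos φ₁ · sin φ₂ − sin φ₁ · cos φ₂ · cos Δλ )
  = atan2(-0.54021, -0.67589) = -141.366° → normalised to [0°, 360°): 218.634°.

219°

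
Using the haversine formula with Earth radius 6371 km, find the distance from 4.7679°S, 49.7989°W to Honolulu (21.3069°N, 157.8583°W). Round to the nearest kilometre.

Δλ = -157.8583 − -49.7989 = -108.0594°.
Δφ = 21.3069 − -4.7679 = 26.0748°.
a = sin²(Δφ/2) + cos φ₁ · cos φ₂ · sin²(Δλ/2) = 0.659008.
c = 2·atan2(√a, √(1−a)) = 1.89443 rad → d = 6371·c ≈ 12069.43 km.

12069 km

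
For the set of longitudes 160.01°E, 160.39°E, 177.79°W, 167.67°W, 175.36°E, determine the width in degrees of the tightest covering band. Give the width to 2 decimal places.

Sort the longitudes: -177.79°, -167.67°, +160.01°, +160.39°, +175.36°.
Eastward gaps between consecutive values (wrapping around): 10.12°, 327.68°, 0.38°, 14.97°, 6.85°.
Largest gap = 327.68° ⇒ minimal covering band is its complement: 360° − 327.68° = 32.32°.
Band runs from +160.01° eastward to -167.67°, crossing the antimeridian.

32.32°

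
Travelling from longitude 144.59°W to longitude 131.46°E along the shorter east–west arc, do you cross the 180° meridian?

Naïve |131.46 − -144.59| = 276.05° > 180°, so the shorter arc goes the other way round — across 180°.
Signed shortest Δλ = ((131.46 − -144.59 + 180) mod 360) − 180 = -83.95°.
Going west by 83.95° from -144.59° passes through 180° before reaching +131.46°.

Yes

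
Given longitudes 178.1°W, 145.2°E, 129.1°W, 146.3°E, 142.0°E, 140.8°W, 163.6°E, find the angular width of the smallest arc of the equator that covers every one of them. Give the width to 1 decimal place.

Sort the longitudes: -178.1°, -140.8°, -129.1°, +142.0°, +145.2°, +146.3°, +163.6°.
Eastward gaps between consecutive values (wrapping around): 37.3°, 11.7°, 271.1°, 3.2°, 1.1°, 17.3°, 18.3°.
Largest gap = 271.1° ⇒ minimal covering band is its complement: 360° − 271.1° = 88.9°.
Band runs from +142.0° eastward to -129.1°, crossing the antimeridian.

88.9°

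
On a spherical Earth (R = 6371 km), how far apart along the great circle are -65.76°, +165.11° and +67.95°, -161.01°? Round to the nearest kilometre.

15103 km

Δλ = -161.01 − 165.11 = -326.12°; wrapped into (−180°, 180°]: 33.88°.
Δφ = 67.95 − -65.76 = 133.71°.
a = sin²(Δφ/2) + cos φ₁ · cos φ₂ · sin²(Δλ/2) = 0.858589.
c = 2·atan2(√a, √(1−a)) = 2.37054 rad → d = 6371·c ≈ 15102.72 km.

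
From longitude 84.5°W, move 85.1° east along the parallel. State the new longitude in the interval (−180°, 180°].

Start at -84.5°; shift +85.1° → +0.6°.
+0.6° already lies in (−180°, 180°].

0.6°E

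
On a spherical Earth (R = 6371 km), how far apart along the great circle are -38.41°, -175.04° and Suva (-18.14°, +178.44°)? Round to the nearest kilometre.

2341 km

Δλ = 178.44 − -175.04 = 353.48°; wrapped into (−180°, 180°]: -6.52°.
Δφ = -18.14 − -38.41 = 20.27°.
a = sin²(Δφ/2) + cos φ₁ · cos φ₂ · sin²(Δλ/2) = 0.033373.
c = 2·atan2(√a, √(1−a)) = 0.36743 rad → d = 6371·c ≈ 2340.88 km.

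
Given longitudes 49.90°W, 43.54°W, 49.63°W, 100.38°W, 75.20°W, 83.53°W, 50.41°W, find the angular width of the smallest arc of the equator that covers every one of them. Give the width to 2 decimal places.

Sort the longitudes: -100.38°, -83.53°, -75.20°, -50.41°, -49.90°, -49.63°, -43.54°.
Eastward gaps between consecutive values (wrapping around): 16.85°, 8.33°, 24.79°, 0.51°, 0.27°, 6.09°, 303.16°.
Largest gap = 303.16° ⇒ minimal covering band is its complement: 360° − 303.16° = 56.84°.
Band runs from -100.38° eastward to -43.54°.

56.84°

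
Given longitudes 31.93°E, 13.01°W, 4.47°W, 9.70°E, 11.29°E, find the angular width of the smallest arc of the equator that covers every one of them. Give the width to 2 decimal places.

44.94°

Sort the longitudes: -13.01°, -4.47°, +9.70°, +11.29°, +31.93°.
Eastward gaps between consecutive values (wrapping around): 8.54°, 14.17°, 1.59°, 20.64°, 315.06°.
Largest gap = 315.06° ⇒ minimal covering band is its complement: 360° − 315.06° = 44.94°.
Band runs from -13.01° eastward to +31.93°.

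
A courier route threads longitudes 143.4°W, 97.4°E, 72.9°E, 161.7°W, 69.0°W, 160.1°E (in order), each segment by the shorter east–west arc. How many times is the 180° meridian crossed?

3

Leg 1: -143.4° → +97.4°, shortest Δλ = -119.2° (west) — crosses 180°.
Leg 2: +97.4° → +72.9°, shortest Δλ = -24.5° (west) — does not cross 180°.
Leg 3: +72.9° → -161.7°, shortest Δλ = 125.4° (east) — crosses 180°.
Leg 4: -161.7° → -69.0°, shortest Δλ = 92.7° (east) — does not cross 180°.
Leg 5: -69.0° → +160.1°, shortest Δλ = -130.9° (west) — crosses 180°.
Total crossings: 3.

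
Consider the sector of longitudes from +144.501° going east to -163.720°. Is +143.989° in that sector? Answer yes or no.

No

Band width going east from +144.501° to -163.720°: ((-163.720 − 144.501) mod 360) = 51.779°.
Offset of +143.989° east of the west edge: ((143.989 − 144.501) mod 360) = 359.488°.
359.488° > 51.779° ⇒ outside.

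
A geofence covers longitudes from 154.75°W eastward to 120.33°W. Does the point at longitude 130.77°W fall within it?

Band width going east from -154.75° to -120.33°: ((-120.33 − -154.75) mod 360) = 34.42°.
Offset of -130.77° east of the west edge: ((-130.77 − -154.75) mod 360) = 23.98°.
23.98° ≤ 34.42° ⇒ inside.

Yes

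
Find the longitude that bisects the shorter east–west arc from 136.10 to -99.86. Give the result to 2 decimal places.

Signed shortest Δλ from +136.10° to -99.86° is +124.04°.
Midpoint longitude = +136.10° + (+124.04°)/2 = +136.10° + 62.02° = +198.12°.
Normalise into (−180°, 180°]: -161.88°.
(The naïve average (+136.10 + -99.86)/2 = 18.12° is on the wrong side of the globe.)

-161.88°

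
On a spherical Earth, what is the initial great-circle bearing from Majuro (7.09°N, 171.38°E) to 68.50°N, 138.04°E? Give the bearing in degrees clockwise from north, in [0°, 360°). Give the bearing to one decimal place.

Δλ = 138.04 − 171.38 = -33.34°.
θ = atan2( sin Δλ · cos φ₂ , cos φ₁ · sin φ₂ − sin φ₁ · cos φ₂ · cos Δλ )
  = atan2(-0.20143, 0.88551) = -12.815° → normalised to [0°, 360°): 347.185°.

347.2°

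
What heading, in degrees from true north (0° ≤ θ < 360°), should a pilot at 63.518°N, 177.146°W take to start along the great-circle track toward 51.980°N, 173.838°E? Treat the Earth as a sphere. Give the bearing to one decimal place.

Δλ = 173.838 − -177.146 = 350.984°; wrapped into (−180°, 180°]: -9.016°.
θ = atan2( sin Δλ · cos φ₂ , cos φ₁ · sin φ₂ − sin φ₁ · cos φ₂ · cos Δλ )
  = atan2(-0.09652, -0.19321) = -153.454° → normalised to [0°, 360°): 206.546°.

206.5°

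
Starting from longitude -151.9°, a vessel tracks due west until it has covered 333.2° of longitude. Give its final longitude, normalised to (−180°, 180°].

Start at -151.9°; shift −333.2° → -485.1°.
-485.1° lies outside (−180°, 180°]; add 360° → -125.1°.

-125.1°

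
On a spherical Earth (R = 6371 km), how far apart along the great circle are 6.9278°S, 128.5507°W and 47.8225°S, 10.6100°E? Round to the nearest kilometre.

12733 km

Δλ = 10.6100 − -128.5507 = 139.1607°.
Δφ = -47.8225 − -6.9278 = -40.8947°.
a = sin²(Δφ/2) + cos φ₁ · cos φ₂ · sin²(Δλ/2) = 0.707436.
c = 2·atan2(√a, √(1−a)) = 1.99860 rad → d = 6371·c ≈ 12733.07 km.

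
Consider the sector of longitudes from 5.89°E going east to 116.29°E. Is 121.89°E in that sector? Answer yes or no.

Band width going east from +5.89° to +116.29°: ((116.29 − 5.89) mod 360) = 110.40°.
Offset of +121.89° east of the west edge: ((121.89 − 5.89) mod 360) = 116.00°.
116.00° > 110.40° ⇒ outside.

No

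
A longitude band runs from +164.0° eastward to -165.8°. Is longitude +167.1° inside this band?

Yes

Band width going east from +164.0° to -165.8°: ((-165.8 − 164.0) mod 360) = 30.2°.
Offset of +167.1° east of the west edge: ((167.1 − 164.0) mod 360) = 3.1°.
3.1° ≤ 30.2° ⇒ inside.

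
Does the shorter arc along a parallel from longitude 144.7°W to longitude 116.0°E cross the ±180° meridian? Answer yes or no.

Naïve |116.0 − -144.7| = 260.7° > 180°, so the shorter arc goes the other way round — across 180°.
Signed shortest Δλ = ((116.0 − -144.7 + 180) mod 360) − 180 = -99.3°.
Going west by 99.3° from -144.7° passes through 180° before reaching +116.0°.

Yes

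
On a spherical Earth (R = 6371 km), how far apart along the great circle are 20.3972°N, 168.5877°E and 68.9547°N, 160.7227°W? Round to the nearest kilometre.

Δλ = -160.7227 − 168.5877 = -329.3104°; wrapped into (−180°, 180°]: 30.6896°.
Δφ = 68.9547 − 20.3972 = 48.5575°.
a = sin²(Δφ/2) + cos φ₁ · cos φ₂ · sin²(Δλ/2) = 0.192637.
c = 2·atan2(√a, √(1−a)) = 0.90876 rad → d = 6371·c ≈ 5789.69 km.

5790 km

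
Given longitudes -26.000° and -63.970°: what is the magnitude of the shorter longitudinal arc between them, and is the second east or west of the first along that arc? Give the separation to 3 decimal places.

Raw difference: -63.970 − -26.000 = -37.97°.
Normalise into (−180°, 180°]: -37.97° stays -37.97°.
Negative ⇒ the second point lies to the west; separation 37.970°.

37.970° west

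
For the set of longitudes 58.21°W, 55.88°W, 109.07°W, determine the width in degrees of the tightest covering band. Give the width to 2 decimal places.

Sort the longitudes: -109.07°, -58.21°, -55.88°.
Eastward gaps between consecutive values (wrapping around): 50.86°, 2.33°, 306.81°.
Largest gap = 306.81° ⇒ minimal covering band is its complement: 360° − 306.81° = 53.19°.
Band runs from -109.07° eastward to -55.88°.

53.19°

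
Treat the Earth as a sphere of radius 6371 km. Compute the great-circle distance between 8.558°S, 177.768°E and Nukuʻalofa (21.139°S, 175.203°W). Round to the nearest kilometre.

Δλ = -175.203 − 177.768 = -352.971°; wrapped into (−180°, 180°]: 7.029°.
Δφ = -21.139 − -8.558 = -12.581°.
a = sin²(Δφ/2) + cos φ₁ · cos φ₂ · sin²(Δλ/2) = 0.015471.
c = 2·atan2(√a, √(1−a)) = 0.24941 rad → d = 6371·c ≈ 1589.02 km.

1589 km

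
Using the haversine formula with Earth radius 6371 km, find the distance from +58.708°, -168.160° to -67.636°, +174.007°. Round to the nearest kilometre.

Δλ = 174.007 − -168.160 = 342.167°; wrapped into (−180°, 180°]: -17.833°.
Δφ = -67.636 − 58.708 = -126.344°.
a = sin²(Δφ/2) + cos φ₁ · cos φ₂ · sin²(Δλ/2) = 0.801064.
c = 2·atan2(√a, √(1−a)) = 2.21696 rad → d = 6371·c ≈ 14124.25 km.

14124 km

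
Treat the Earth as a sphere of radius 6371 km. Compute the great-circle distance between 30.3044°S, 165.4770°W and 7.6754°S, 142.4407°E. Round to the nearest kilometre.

5962 km

Δλ = 142.4407 − -165.4770 = 307.9177°; wrapped into (−180°, 180°]: -52.0823°.
Δφ = -7.6754 − -30.3044 = 22.6290°.
a = sin²(Δφ/2) + cos φ₁ · cos φ₂ · sin²(Δλ/2) = 0.203401.
c = 2·atan2(√a, √(1−a)) = 0.93577 rad → d = 6371·c ≈ 5961.79 km.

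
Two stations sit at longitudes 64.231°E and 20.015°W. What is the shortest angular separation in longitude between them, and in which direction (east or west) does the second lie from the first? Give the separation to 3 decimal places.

84.246° west

Raw difference: -20.015 − 64.231 = -84.246°.
Normalise into (−180°, 180°]: -84.246° stays -84.246°.
Negative ⇒ the second point lies to the west; separation 84.246°.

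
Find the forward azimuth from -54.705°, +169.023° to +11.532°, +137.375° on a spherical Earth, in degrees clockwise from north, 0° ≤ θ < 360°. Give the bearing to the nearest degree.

Δλ = 137.375 − 169.023 = -31.648°.
θ = atan2( sin Δλ · cos φ₂ , cos φ₁ · sin φ₂ − sin φ₁ · cos φ₂ · cos Δλ )
  = atan2(-0.51411, 0.79629) = -32.847° → normalised to [0°, 360°): 327.153°.

327°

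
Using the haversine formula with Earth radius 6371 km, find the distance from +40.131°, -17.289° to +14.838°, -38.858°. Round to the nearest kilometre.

3506 km

Δλ = -38.858 − -17.289 = -21.569°.
Δφ = 14.838 − 40.131 = -25.293°.
a = sin²(Δφ/2) + cos φ₁ · cos φ₂ · sin²(Δλ/2) = 0.073809.
c = 2·atan2(√a, √(1−a)) = 0.55027 rad → d = 6371·c ≈ 3505.80 km.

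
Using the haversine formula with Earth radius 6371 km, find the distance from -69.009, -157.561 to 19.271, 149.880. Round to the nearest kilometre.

10662 km

Δλ = 149.880 − -157.561 = 307.441°; wrapped into (−180°, 180°]: -52.559°.
Δφ = 19.271 − -69.009 = 88.280°.
a = sin²(Δφ/2) + cos φ₁ · cos φ₂ · sin²(Δλ/2) = 0.551279.
c = 2·atan2(√a, √(1−a)) = 1.67354 rad → d = 6371·c ≈ 10662.09 km.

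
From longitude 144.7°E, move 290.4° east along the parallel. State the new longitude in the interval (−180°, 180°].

75.1°E

Start at +144.7°; shift +290.4° → +435.1°.
+435.1° lies outside (−180°, 180°]; subtract 360° → +75.1°.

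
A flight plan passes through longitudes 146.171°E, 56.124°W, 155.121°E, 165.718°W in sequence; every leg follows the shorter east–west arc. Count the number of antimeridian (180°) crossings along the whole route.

Leg 1: +146.171° → -56.124°, shortest Δλ = 157.705° (east) — crosses 180°.
Leg 2: -56.124° → +155.121°, shortest Δλ = -148.755° (west) — crosses 180°.
Leg 3: +155.121° → -165.718°, shortest Δλ = 39.161° (east) — crosses 180°.
Total crossings: 3.

3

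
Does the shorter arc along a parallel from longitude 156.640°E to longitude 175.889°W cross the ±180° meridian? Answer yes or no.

Yes

Naïve |-175.889 − 156.640| = 332.529° > 180°, so the shorter arc goes the other way round — across 180°.
Signed shortest Δλ = ((-175.889 − 156.640 + 180) mod 360) − 180 = 27.471°.
Going east by 27.471° from +156.640° passes through 180° before reaching -175.889°.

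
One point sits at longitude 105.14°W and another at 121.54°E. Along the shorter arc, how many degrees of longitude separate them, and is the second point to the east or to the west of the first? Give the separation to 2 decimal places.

Raw difference: 121.54 − -105.14 = 226.68°.
Normalise into (−180°, 180°]: 226.68° − 360° = -133.32°.
Negative ⇒ the second point lies to the west; separation 133.32°.

133.32° west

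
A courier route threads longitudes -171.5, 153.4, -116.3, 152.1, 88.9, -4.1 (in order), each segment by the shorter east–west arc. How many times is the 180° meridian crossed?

3

Leg 1: -171.5° → +153.4°, shortest Δλ = -35.1° (west) — crosses 180°.
Leg 2: +153.4° → -116.3°, shortest Δλ = 90.3° (east) — crosses 180°.
Leg 3: -116.3° → +152.1°, shortest Δλ = -91.6° (west) — crosses 180°.
Leg 4: +152.1° → +88.9°, shortest Δλ = -63.2° (west) — does not cross 180°.
Leg 5: +88.9° → -4.1°, shortest Δλ = -93.0° (west) — does not cross 180°.
Total crossings: 3.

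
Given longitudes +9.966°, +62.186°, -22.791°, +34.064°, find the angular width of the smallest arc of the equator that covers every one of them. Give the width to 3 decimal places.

Sort the longitudes: -22.791°, +9.966°, +34.064°, +62.186°.
Eastward gaps between consecutive values (wrapping around): 32.757°, 24.098°, 28.122°, 275.023°.
Largest gap = 275.023° ⇒ minimal covering band is its complement: 360° − 275.023° = 84.977°.
Band runs from -22.791° eastward to +62.186°.

84.977°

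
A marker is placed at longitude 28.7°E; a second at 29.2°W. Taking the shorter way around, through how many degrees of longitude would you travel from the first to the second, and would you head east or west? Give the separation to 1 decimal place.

57.9° west

Raw difference: -29.2 − 28.7 = -57.9°.
Normalise into (−180°, 180°]: -57.9° stays -57.9°.
Negative ⇒ the second point lies to the west; separation 57.9°.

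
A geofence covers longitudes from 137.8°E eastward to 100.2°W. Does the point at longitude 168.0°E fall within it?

Yes

Band width going east from +137.8° to -100.2°: ((-100.2 − 137.8) mod 360) = 122.0°.
Offset of +168.0° east of the west edge: ((168.0 − 137.8) mod 360) = 30.2°.
30.2° ≤ 122.0° ⇒ inside.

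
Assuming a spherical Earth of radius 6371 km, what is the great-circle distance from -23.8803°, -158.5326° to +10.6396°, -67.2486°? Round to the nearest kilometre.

10613 km

Δλ = -67.2486 − -158.5326 = 91.2840°.
Δφ = 10.6396 − -23.8803 = 34.5199°.
a = sin²(Δφ/2) + cos φ₁ · cos φ₂ · sin²(Δλ/2) = 0.547441.
c = 2·atan2(√a, √(1−a)) = 1.66582 rad → d = 6371·c ≈ 10612.94 km.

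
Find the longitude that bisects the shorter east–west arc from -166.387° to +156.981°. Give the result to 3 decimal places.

+175.297°

Signed shortest Δλ from -166.387° to +156.981° is -36.632°.
Midpoint longitude = -166.387° + (-36.632°)/2 = -166.387° − 18.316° = -184.703°.
Normalise into (−180°, 180°]: +175.297°.
(The naïve average (-166.387 + +156.981)/2 = -4.703° is on the wrong side of the globe.)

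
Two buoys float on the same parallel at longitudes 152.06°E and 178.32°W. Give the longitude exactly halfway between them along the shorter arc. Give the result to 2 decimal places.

166.87°E

Signed shortest Δλ from +152.06° to -178.32° is +29.62°.
Midpoint longitude = +152.06° + (+29.62°)/2 = +152.06° + 14.81° = +166.87°.
(The naïve average (+152.06 + -178.32)/2 = -13.13° is on the wrong side of the globe.)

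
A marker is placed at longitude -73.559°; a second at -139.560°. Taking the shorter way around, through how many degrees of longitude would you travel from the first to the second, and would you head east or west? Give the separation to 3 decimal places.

66.001° west

Raw difference: -139.560 − -73.559 = -66.001°.
Normalise into (−180°, 180°]: -66.001° stays -66.001°.
Negative ⇒ the second point lies to the west; separation 66.001°.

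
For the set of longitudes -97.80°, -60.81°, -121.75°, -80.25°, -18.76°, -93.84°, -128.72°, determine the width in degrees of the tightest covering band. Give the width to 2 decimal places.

109.96°

Sort the longitudes: -128.72°, -121.75°, -97.80°, -93.84°, -80.25°, -60.81°, -18.76°.
Eastward gaps between consecutive values (wrapping around): 6.97°, 23.95°, 3.96°, 13.59°, 19.44°, 42.05°, 250.04°.
Largest gap = 250.04° ⇒ minimal covering band is its complement: 360° − 250.04° = 109.96°.
Band runs from -128.72° eastward to -18.76°.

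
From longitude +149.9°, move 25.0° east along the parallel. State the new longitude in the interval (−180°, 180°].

+174.9°

Start at +149.9°; shift +25.0° → +174.9°.
+174.9° already lies in (−180°, 180°].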